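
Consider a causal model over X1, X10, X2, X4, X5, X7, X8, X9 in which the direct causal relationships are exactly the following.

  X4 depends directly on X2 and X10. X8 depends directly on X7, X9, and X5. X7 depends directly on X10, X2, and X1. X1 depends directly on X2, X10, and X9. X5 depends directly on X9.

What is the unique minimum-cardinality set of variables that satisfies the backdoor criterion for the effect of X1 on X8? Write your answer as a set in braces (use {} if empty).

Variables eligible for adjustment (non-descendants of X1, excluding X1 and X8): {X10, X2, X4, X5, X9}.
Backdoor paths from X1 to X8:
  P1: X1 <- X2 -> X4 <- X10 -> X7 -> X8
  P2: X1 <- X2 -> X7 -> X8
  P3: X1 <- X10 -> X4 <- X2 -> X7 -> X8
  P4: X1 <- X10 -> X7 -> X8
  P5: X1 <- X9 -> X5 -> X8
  P6: X1 <- X9 -> X8
The empty set is not sufficient: P2 (X1 <- X2 -> X7 -> X8) has no collider blocking it and no conditioned non-collider, so it is open.
Try {X10, X2, X9}:
  P1: blocked at fork node X2 ∈ conditioning set.
  P2: blocked at fork node X2 ∈ conditioning set.
  P3: blocked at fork node X10 ∈ conditioning set.
  P4: blocked at fork node X10 ∈ conditioning set.
  P5: blocked at fork node X9 ∈ conditioning set.
  P6: blocked at fork node X9 ∈ conditioning set.
{X10, X2, X9} contains no descendant of X1 and blocks every backdoor path.
Every element of {X10, X2, X9} is needed (dropping X10 leaves P4 open; dropping X2 leaves P2 open; dropping X9 leaves P5 open), so no proper subset is valid.
Among all size-3 subsets of the eligible variables, only {X10, X2, X9} blocks every backdoor path, so it is the unique smallest valid adjustment set.

{X10, X2, X9}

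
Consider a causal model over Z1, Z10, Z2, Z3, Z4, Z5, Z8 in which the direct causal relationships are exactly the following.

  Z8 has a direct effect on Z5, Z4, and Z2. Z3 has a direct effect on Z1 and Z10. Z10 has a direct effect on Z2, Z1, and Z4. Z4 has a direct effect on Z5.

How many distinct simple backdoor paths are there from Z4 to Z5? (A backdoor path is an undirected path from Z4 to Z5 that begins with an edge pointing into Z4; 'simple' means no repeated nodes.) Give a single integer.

A backdoor path from Z4 to Z5 is any simple undirected path whose first edge points into Z4 (i.e. leaves Z4 via a parent).
Parents of Z4: {Z10, Z8}.
Enumerating:
  P1: Z4 <- Z8 -> Z5
  P2: Z4 <- Z10 -> Z2 <- Z8 -> Z5
That exhausts the simple backdoor paths. Count: 2.

2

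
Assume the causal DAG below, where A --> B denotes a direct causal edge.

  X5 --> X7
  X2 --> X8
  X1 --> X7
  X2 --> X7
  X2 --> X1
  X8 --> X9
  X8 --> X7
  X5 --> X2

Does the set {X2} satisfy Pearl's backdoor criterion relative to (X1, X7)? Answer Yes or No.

Yes

Backdoor paths from X1 to X7 (paths whose first edge points into X1):
  P1: X1 <- X2 <- X5 -> X7
  P2: X1 <- X2 -> X8 -> X7
  P3: X1 <- X2 -> X7
Condition 1 (no descendant of X1 in the set): holds — descendants of X1 are {X7}; none are in {X2}.
Condition 2 (every backdoor path blocked by {X2}):
  P1: blocked at chain node X2 ∈ conditioning set.
  P2: blocked at fork node X2 ∈ conditioning set.
  P3: blocked at fork node X2 ∈ conditioning set.
{X2} satisfies the backdoor criterion.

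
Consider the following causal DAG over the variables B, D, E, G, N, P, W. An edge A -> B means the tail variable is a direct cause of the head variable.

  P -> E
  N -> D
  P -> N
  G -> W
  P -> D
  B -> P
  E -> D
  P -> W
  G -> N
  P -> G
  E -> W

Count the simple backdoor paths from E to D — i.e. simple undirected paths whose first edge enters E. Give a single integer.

A backdoor path from E to D is any simple undirected path whose first edge points into E (i.e. leaves E via a parent).
Parents of E: {P}.
Enumerating:
  P1: E <- P -> G -> N -> D
  P2: E <- P -> N -> D
  P3: E <- P -> D
  P4: E <- P -> W <- G -> N -> D
That exhausts the simple backdoor paths. Count: 4.

4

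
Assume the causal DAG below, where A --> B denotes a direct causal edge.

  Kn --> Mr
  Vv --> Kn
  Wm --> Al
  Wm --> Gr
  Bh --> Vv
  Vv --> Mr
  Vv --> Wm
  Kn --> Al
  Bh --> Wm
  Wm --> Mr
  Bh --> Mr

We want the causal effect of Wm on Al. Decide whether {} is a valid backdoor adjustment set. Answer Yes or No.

No

Backdoor paths from Wm to Al (paths whose first edge points into Wm):
  P1: Wm <- Bh -> Vv -> Kn -> Al
  P2: Wm <- Bh -> Vv -> Mr <- Kn -> Al
  P3: Wm <- Bh -> Mr <- Vv -> Kn -> Al
  P4: Wm <- Bh -> Mr <- Kn -> Al
  P5: Wm <- Vv <- Bh -> Mr <- Kn -> Al
  P6: Wm <- Vv -> Kn -> Al
  P7: Wm <- Vv -> Mr <- Kn -> Al
Condition 1 (no descendant of Wm in the set): holds — descendants of Wm are {Al, Gr, Mr}; none are in {}.
Condition 2 (every backdoor path blocked by {}):
  P1: open — no interior node is in the conditioning set.
  P2: blocked at collider Mr (neither it nor any descendant is in the conditioning set).
  P3: blocked at collider Mr (neither it nor any descendant is in the conditioning set).
  P4: blocked at collider Mr (neither it nor any descendant is in the conditioning set).
  P5: blocked at collider Mr (neither it nor any descendant is in the conditioning set).
  P6: open — no interior node is in the conditioning set.
  P7: blocked at collider Mr (neither it nor any descendant is in the conditioning set).
{} does not satisfy the backdoor criterion.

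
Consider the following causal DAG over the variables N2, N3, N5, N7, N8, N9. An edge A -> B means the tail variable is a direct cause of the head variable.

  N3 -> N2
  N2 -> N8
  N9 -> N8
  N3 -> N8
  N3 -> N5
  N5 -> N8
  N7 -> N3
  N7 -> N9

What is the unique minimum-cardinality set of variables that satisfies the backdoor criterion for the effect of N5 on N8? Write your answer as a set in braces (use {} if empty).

Variables eligible for adjustment (non-descendants of N5, excluding N5 and N8): {N2, N3, N7, N9}.
Backdoor paths from N5 to N8:
  P1: N5 <- N3 <- N7 -> N9 -> N8
  P2: N5 <- N3 -> N2 -> N8
  P3: N5 <- N3 -> N8
The empty set is not sufficient: P1 (N5 <- N3 <- N7 -> N9 -> N8) has no collider blocking it and no conditioned non-collider, so it is open.
Try {N3}:
  P1: blocked at chain node N3 ∈ conditioning set.
  P2: blocked at fork node N3 ∈ conditioning set.
  P3: blocked at fork node N3 ∈ conditioning set.
{N3} contains no descendant of N5 and blocks every backdoor path.
No other singleton works — e.g. {N7} leaves P2 open — so {N3} is the unique smallest valid adjustment set.

{N3}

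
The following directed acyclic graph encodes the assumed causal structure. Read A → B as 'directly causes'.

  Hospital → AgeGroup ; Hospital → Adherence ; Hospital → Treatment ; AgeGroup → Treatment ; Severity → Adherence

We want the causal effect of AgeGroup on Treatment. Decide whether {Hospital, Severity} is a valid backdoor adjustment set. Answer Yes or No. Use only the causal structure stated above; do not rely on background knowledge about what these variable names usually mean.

Yes

Backdoor paths from AgeGroup to Treatment (paths whose first edge points into AgeGroup):
  P1: AgeGroup <- Hospital -> Treatment
Condition 1 (no descendant of AgeGroup in the set): holds — descendants of AgeGroup are {Treatment}; none are in {Hospital, Severity}.
Condition 2 (every backdoor path blocked by {Hospital, Severity}):
  P1: blocked at fork node Hospital ∈ conditioning set.
{Hospital, Severity} satisfies the backdoor criterion.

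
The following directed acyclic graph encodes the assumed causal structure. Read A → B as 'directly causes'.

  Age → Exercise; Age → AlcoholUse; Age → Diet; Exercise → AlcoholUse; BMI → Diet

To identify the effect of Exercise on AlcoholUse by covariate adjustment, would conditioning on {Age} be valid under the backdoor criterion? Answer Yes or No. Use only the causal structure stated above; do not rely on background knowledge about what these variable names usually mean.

Yes

Backdoor paths from Exercise to AlcoholUse (paths whose first edge points into Exercise):
  P1: Exercise <- Age -> AlcoholUse
Condition 1 (no descendant of Exercise in the set): holds — descendants of Exercise are {AlcoholUse}; none are in {Age}.
Condition 2 (every backdoor path blocked by {Age}):
  P1: blocked at fork node Age ∈ conditioning set.
{Age} satisfies the backdoor criterion.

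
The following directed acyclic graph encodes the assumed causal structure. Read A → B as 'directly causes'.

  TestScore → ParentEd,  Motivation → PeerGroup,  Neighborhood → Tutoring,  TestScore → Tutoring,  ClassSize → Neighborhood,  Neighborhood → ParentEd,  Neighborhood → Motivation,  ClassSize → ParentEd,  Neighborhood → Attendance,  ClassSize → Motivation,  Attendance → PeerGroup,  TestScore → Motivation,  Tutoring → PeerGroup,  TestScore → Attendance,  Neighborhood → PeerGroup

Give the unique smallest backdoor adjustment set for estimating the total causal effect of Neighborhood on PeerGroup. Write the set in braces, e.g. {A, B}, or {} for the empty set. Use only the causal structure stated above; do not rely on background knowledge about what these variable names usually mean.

{ClassSize}

Variables eligible for adjustment (non-descendants of Neighborhood, excluding Neighborhood and PeerGroup): {ClassSize, TestScore}.
Backdoor paths from Neighborhood to PeerGroup:
  P1: Neighborhood <- ClassSize -> Motivation <- TestScore -> Tutoring -> PeerGroup
  P2: Neighborhood <- ClassSize -> Motivation <- TestScore -> Attendance -> PeerGroup
  P3: Neighborhood <- ClassSize -> Motivation -> PeerGroup
  P4: Neighborhood <- ClassSize -> ParentEd <- TestScore -> Tutoring -> PeerGroup
  P5: Neighborhood <- ClassSize -> ParentEd <- TestScore -> Motivation -> PeerGroup
  P6: Neighborhood <- ClassSize -> ParentEd <- TestScore -> Attendance -> PeerGroup
The empty set is not sufficient: P3 (Neighborhood <- ClassSize -> Motivation -> PeerGroup) has no collider blocking it and no conditioned non-collider, so it is open.
Try {ClassSize}:
  P1: blocked at fork node ClassSize ∈ conditioning set.
  P2: blocked at fork node ClassSize ∈ conditioning set.
  P3: blocked at fork node ClassSize ∈ conditioning set.
  P4: blocked at fork node ClassSize ∈ conditioning set.
  P5: blocked at fork node ClassSize ∈ conditioning set.
  P6: blocked at fork node ClassSize ∈ conditioning set.
{ClassSize} contains no descendant of Neighborhood and blocks every backdoor path.
No other singleton works — e.g. {TestScore} leaves P3 open — so {ClassSize} is the unique smallest valid adjustment set.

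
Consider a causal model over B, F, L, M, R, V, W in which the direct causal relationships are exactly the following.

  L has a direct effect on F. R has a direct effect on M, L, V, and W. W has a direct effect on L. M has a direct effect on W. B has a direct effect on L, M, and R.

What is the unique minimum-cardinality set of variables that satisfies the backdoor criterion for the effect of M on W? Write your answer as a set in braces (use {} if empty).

Variables eligible for adjustment (non-descendants of M, excluding M and W): {B, R, V}.
Backdoor paths from M to W:
  P1: M <- B -> R -> W
  P2: M <- B -> R -> L <- W
  P3: M <- B -> L <- R -> W
  P4: M <- B -> L <- W
  P5: M <- R <- B -> L <- W
  P6: M <- R -> W
  P7: M <- R -> L <- W
The empty set is not sufficient: P1 (M <- B -> R -> W) has no collider blocking it and no conditioned non-collider, so it is open.
Try {R}:
  P1: blocked at chain node R ∈ conditioning set.
  P2: blocked at chain node R ∈ conditioning set.
  P3: blocked at collider L (neither it nor any descendant is in the conditioning set).
  P4: blocked at collider L (neither it nor any descendant is in the conditioning set).
  P5: blocked at chain node R ∈ conditioning set.
  P6: blocked at fork node R ∈ conditioning set.
  P7: blocked at fork node R ∈ conditioning set.
{R} contains no descendant of M and blocks every backdoor path.
No other singleton works — e.g. {B} leaves P6 open — so {R} is the unique smallest valid adjustment set.

{R}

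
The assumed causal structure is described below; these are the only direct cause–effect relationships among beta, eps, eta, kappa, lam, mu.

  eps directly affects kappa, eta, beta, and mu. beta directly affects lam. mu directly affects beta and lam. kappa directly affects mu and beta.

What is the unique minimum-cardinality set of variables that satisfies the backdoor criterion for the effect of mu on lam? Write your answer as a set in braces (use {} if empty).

Variables eligible for adjustment (non-descendants of mu, excluding mu and lam): {eps, eta, kappa}.
Backdoor paths from mu to lam:
  P1: mu <- eps -> kappa -> beta -> lam
  P2: mu <- eps -> beta -> lam
  P3: mu <- kappa <- eps -> beta -> lam
  P4: mu <- kappa -> beta -> lam
The empty set is not sufficient: P1 (mu <- eps -> kappa -> beta -> lam) has no collider blocking it and no conditioned non-collider, so it is open.
Try {eps, kappa}:
  P1: blocked at fork node eps ∈ conditioning set.
  P2: blocked at fork node eps ∈ conditioning set.
  P3: blocked at chain node kappa ∈ conditioning set.
  P4: blocked at fork node kappa ∈ conditioning set.
{eps, kappa} contains no descendant of mu and blocks every backdoor path.
Every element of {eps, kappa} is needed (dropping eps leaves P2 open; dropping kappa leaves P4 open), so no proper subset is valid.
Among all size-2 subsets of the eligible variables, only {eps, kappa} blocks every backdoor path, so it is the unique smallest valid adjustment set.

{eps, kappa}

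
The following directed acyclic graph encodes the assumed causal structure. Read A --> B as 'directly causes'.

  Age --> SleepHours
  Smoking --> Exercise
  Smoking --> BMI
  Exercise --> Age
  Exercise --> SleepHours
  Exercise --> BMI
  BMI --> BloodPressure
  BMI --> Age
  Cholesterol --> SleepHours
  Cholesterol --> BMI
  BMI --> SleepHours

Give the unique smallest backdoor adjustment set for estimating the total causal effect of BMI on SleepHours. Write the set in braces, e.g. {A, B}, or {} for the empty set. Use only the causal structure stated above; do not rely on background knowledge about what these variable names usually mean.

{Cholesterol, Exercise}

Variables eligible for adjustment (non-descendants of BMI, excluding BMI and SleepHours): {Cholesterol, Exercise, Smoking}.
Backdoor paths from BMI to SleepHours:
  P1: BMI <- Cholesterol -> SleepHours
  P2: BMI <- Smoking -> Exercise -> Age -> SleepHours
  P3: BMI <- Smoking -> Exercise -> SleepHours
  P4: BMI <- Exercise -> Age -> SleepHours
  P5: BMI <- Exercise -> SleepHours
The empty set is not sufficient: P1 (BMI <- Cholesterol -> SleepHours) has no collider blocking it and no conditioned non-collider, so it is open.
Try {Cholesterol, Exercise}:
  P1: blocked at fork node Cholesterol ∈ conditioning set.
  P2: blocked at chain node Exercise ∈ conditioning set.
  P3: blocked at chain node Exercise ∈ conditioning set.
  P4: blocked at fork node Exercise ∈ conditioning set.
  P5: blocked at fork node Exercise ∈ conditioning set.
{Cholesterol, Exercise} contains no descendant of BMI and blocks every backdoor path.
Every element of {Cholesterol, Exercise} is needed (dropping Cholesterol leaves P1 open; dropping Exercise leaves P2 open), so no proper subset is valid.
Among all size-2 subsets of the eligible variables, only {Cholesterol, Exercise} blocks every backdoor path, so it is the unique smallest valid adjustment set.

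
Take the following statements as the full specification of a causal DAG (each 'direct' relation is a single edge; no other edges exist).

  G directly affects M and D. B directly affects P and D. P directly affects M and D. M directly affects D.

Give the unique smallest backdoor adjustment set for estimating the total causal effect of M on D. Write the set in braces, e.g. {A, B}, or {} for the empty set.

{G, P}

Variables eligible for adjustment (non-descendants of M, excluding M and D): {B, G, P}.
Backdoor paths from M to D:
  P1: M <- P <- B -> D
  P2: M <- P -> D
  P3: M <- G -> D
The empty set is not sufficient: P1 (M <- P <- B -> D) has no collider blocking it and no conditioned non-collider, so it is open.
Try {G, P}:
  P1: blocked at chain node P ∈ conditioning set.
  P2: blocked at fork node P ∈ conditioning set.
  P3: blocked at fork node G ∈ conditioning set.
{G, P} contains no descendant of M and blocks every backdoor path.
Every element of {G, P} is needed (dropping G leaves P3 open; dropping P leaves P1 open), so no proper subset is valid.
Among all size-2 subsets of the eligible variables, only {G, P} blocks every backdoor path, so it is the unique smallest valid adjustment set.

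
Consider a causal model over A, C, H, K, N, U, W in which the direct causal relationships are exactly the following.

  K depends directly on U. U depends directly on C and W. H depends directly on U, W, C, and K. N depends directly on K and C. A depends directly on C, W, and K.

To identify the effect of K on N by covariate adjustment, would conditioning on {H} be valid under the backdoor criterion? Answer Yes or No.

Backdoor paths from K to N (paths whose first edge points into K):
  P1: K <- U <- W -> A <- C -> N
  P2: K <- U <- W -> H <- C -> N
  P3: K <- U <- C -> N
  P4: K <- U -> H <- W -> A <- C -> N
  P5: K <- U -> H <- C -> N
Condition 1 (no descendant of K in the set): FAILS — H is a descendant of K.
Condition 2 (every backdoor path blocked by {H}):
  P1: blocked at collider A (neither it nor any descendant is in the conditioning set).
  P2: open — collider(s) H are conditioned on (or have a conditioned descendant) and no non-collider on the path is in the set.
  P3: open — no interior node is in the conditioning set.
  P4: blocked at collider A (neither it nor any descendant is in the conditioning set).
  P5: open — collider(s) H are conditioned on (or have a conditioned descendant) and no non-collider on the path is in the set.
{H} does not satisfy the backdoor criterion.

No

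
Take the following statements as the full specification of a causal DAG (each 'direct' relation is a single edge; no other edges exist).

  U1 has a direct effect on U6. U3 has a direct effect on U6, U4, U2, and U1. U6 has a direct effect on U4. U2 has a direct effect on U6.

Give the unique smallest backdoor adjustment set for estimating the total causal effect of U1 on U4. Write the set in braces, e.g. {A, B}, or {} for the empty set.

{U3}

Variables eligible for adjustment (non-descendants of U1, excluding U1 and U4): {U2, U3}.
Backdoor paths from U1 to U4:
  P1: U1 <- U3 -> U2 -> U6 -> U4
  P2: U1 <- U3 -> U6 -> U4
  P3: U1 <- U3 -> U4
The empty set is not sufficient: P1 (U1 <- U3 -> U2 -> U6 -> U4) has no collider blocking it and no conditioned non-collider, so it is open.
Try {U3}:
  P1: blocked at fork node U3 ∈ conditioning set.
  P2: blocked at fork node U3 ∈ conditioning set.
  P3: blocked at fork node U3 ∈ conditioning set.
{U3} contains no descendant of U1 and blocks every backdoor path.
No other singleton works — e.g. {U2} leaves P2 open — so {U3} is the unique smallest valid adjustment set.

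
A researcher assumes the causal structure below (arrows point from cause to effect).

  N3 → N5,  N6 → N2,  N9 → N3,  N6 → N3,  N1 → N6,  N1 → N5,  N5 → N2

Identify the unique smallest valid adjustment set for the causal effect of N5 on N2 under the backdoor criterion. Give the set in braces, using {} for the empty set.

{N6}

Variables eligible for adjustment (non-descendants of N5, excluding N5 and N2): {N1, N3, N6, N9}.
Backdoor paths from N5 to N2:
  P1: N5 <- N1 -> N6 -> N2
  P2: N5 <- N3 <- N6 -> N2
The empty set is not sufficient: P1 (N5 <- N1 -> N6 -> N2) has no collider blocking it and no conditioned non-collider, so it is open.
Try {N6}:
  P1: blocked at chain node N6 ∈ conditioning set.
  P2: blocked at fork node N6 ∈ conditioning set.
{N6} contains no descendant of N5 and blocks every backdoor path.
No other singleton works — e.g. {N1} leaves P2 open — so {N6} is the unique smallest valid adjustment set.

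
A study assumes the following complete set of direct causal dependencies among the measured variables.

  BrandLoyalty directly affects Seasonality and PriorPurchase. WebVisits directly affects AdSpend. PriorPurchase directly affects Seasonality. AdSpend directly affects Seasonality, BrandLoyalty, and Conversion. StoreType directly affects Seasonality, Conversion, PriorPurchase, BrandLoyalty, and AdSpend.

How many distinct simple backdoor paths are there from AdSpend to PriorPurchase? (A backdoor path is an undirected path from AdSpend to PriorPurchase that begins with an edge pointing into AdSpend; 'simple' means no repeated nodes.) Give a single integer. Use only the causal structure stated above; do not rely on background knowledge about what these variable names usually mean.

A backdoor path from AdSpend to PriorPurchase is any simple undirected path whose first edge points into AdSpend (i.e. leaves AdSpend via a parent).
Parents of AdSpend: {StoreType, WebVisits}.
Enumerating:
  P1: AdSpend <- StoreType -> BrandLoyalty -> PriorPurchase
  P2: AdSpend <- StoreType -> BrandLoyalty -> Seasonality <- PriorPurchase
  P3: AdSpend <- StoreType -> PriorPurchase
  P4: AdSpend <- StoreType -> Seasonality <- BrandLoyalty -> PriorPurchase
  P5: AdSpend <- StoreType -> Seasonality <- PriorPurchase
That exhausts the simple backdoor paths. Count: 5.

5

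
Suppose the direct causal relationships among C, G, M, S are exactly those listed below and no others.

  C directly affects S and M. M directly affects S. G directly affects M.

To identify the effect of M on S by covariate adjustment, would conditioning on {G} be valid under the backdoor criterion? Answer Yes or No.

No

Backdoor paths from M to S (paths whose first edge points into M):
  P1: M <- C -> S
Condition 1 (no descendant of M in the set): holds — descendants of M are {S}; none are in {G}.
Condition 2 (every backdoor path blocked by {G}):
  P1: open — no interior node is in the conditioning set.
{G} does not satisfy the backdoor criterion.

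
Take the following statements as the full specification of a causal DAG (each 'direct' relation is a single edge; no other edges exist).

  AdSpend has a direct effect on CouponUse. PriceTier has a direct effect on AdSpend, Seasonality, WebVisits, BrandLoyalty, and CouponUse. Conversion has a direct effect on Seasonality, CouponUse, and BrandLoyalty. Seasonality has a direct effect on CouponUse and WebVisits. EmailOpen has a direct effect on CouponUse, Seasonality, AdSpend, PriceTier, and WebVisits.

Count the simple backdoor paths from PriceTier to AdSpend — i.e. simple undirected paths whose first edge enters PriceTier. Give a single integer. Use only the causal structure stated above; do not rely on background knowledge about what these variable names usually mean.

A backdoor path from PriceTier to AdSpend is any simple undirected path whose first edge points into PriceTier (i.e. leaves PriceTier via a parent).
Parents of PriceTier: {EmailOpen}.
Enumerating:
  P1: PriceTier <- EmailOpen -> AdSpend
  P2: PriceTier <- EmailOpen -> Seasonality <- Conversion -> CouponUse <- AdSpend
  P3: PriceTier <- EmailOpen -> Seasonality -> CouponUse <- AdSpend
  P4: PriceTier <- EmailOpen -> CouponUse <- AdSpend
  P5: PriceTier <- EmailOpen -> WebVisits <- Seasonality <- Conversion -> CouponUse <- AdSpend
  P6: PriceTier <- EmailOpen -> WebVisits <- Seasonality -> CouponUse <- AdSpend
That exhausts the simple backdoor paths. Count: 6.

6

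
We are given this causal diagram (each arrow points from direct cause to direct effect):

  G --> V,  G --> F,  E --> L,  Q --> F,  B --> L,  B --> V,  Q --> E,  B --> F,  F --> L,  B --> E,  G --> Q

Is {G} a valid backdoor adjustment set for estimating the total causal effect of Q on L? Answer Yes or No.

Backdoor paths from Q to L (paths whose first edge points into Q):
  P1: Q <- G -> F <- B -> E -> L
  P2: Q <- G -> F <- B -> L
  P3: Q <- G -> F -> L
  P4: Q <- G -> V <- B -> F -> L
  P5: Q <- G -> V <- B -> E -> L
  P6: Q <- G -> V <- B -> L
Condition 1 (no descendant of Q in the set): holds — descendants of Q are {E, F, L}; none are in {G}.
Condition 2 (every backdoor path blocked by {G}):
  P1: blocked at fork node G ∈ conditioning set.
  P2: blocked at fork node G ∈ conditioning set.
  P3: blocked at fork node G ∈ conditioning set.
  P4: blocked at fork node G ∈ conditioning set.
  P5: blocked at fork node G ∈ conditioning set.
  P6: blocked at fork node G ∈ conditioning set.
{G} satisfies the backdoor criterion.

Yes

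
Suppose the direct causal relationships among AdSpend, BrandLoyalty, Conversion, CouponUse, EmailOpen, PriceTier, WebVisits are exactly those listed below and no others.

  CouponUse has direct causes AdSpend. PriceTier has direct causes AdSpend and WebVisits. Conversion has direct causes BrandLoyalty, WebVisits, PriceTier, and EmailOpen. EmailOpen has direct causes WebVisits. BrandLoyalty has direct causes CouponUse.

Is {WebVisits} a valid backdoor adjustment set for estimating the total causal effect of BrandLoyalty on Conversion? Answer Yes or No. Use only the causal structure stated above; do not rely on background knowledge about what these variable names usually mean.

Backdoor paths from BrandLoyalty to Conversion (paths whose first edge points into BrandLoyalty):
  P1: BrandLoyalty <- CouponUse <- AdSpend -> PriceTier <- WebVisits -> EmailOpen -> Conversion
  P2: BrandLoyalty <- CouponUse <- AdSpend -> PriceTier <- WebVisits -> Conversion
  P3: BrandLoyalty <- CouponUse <- AdSpend -> PriceTier -> Conversion
Condition 1 (no descendant of BrandLoyalty in the set): holds — descendants of BrandLoyalty are {Conversion}; none are in {WebVisits}.
Condition 2 (every backdoor path blocked by {WebVisits}):
  P1: blocked at collider PriceTier (neither it nor any descendant is in the conditioning set).
  P2: blocked at collider PriceTier (neither it nor any descendant is in the conditioning set).
  P3: open — no interior node is in the conditioning set.
{WebVisits} does not satisfy the backdoor criterion.

No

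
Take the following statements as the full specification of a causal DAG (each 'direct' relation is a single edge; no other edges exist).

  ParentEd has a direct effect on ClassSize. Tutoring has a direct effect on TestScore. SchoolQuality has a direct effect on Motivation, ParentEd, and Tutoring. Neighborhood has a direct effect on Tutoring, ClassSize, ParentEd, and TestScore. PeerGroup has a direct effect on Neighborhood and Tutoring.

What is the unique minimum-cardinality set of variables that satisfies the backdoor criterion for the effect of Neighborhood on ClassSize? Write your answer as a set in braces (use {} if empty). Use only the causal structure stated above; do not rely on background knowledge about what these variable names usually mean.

Variables eligible for adjustment (non-descendants of Neighborhood, excluding Neighborhood and ClassSize): {Motivation, PeerGroup, SchoolQuality}.
Backdoor paths from Neighborhood to ClassSize:
  P1: Neighborhood <- PeerGroup -> Tutoring <- SchoolQuality -> ParentEd -> ClassSize
Each backdoor path contains an unconditioned collider, so every path is already blocked with the empty conditioning set:
  P1: blocked at collider Tutoring (neither it nor any descendant is in the conditioning set).
The empty set is therefore the unique smallest valid set.

{}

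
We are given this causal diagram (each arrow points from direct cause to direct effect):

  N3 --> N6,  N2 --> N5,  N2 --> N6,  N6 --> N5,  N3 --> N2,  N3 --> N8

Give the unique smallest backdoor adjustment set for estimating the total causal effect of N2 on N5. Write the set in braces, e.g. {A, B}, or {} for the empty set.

{N3}

Variables eligible for adjustment (non-descendants of N2, excluding N2 and N5): {N3, N8}.
Backdoor paths from N2 to N5:
  P1: N2 <- N3 -> N6 -> N5
The empty set is not sufficient: P1 (N2 <- N3 -> N6 -> N5) has no collider blocking it and no conditioned non-collider, so it is open.
Try {N3}:
  P1: blocked at fork node N3 ∈ conditioning set.
{N3} contains no descendant of N2 and blocks every backdoor path.
No other singleton works — e.g. {N8} leaves P1 open — so {N3} is the unique smallest valid adjustment set.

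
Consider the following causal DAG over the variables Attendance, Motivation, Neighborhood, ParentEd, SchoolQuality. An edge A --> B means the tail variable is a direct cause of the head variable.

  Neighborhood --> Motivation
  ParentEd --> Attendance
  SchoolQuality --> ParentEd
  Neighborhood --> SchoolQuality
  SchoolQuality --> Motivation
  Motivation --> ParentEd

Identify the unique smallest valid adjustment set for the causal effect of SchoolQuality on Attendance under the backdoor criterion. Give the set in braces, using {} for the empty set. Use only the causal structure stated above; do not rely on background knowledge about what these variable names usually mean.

Variables eligible for adjustment (non-descendants of SchoolQuality, excluding SchoolQuality and Attendance): {Neighborhood}.
Backdoor paths from SchoolQuality to Attendance:
  P1: SchoolQuality <- Neighborhood -> Motivation -> ParentEd -> Attendance
The empty set is not sufficient: P1 (SchoolQuality <- Neighborhood -> Motivation -> ParentEd -> Attendance) has no collider blocking it and no conditioned non-collider, so it is open.
Try {Neighborhood}:
  P1: blocked at fork node Neighborhood ∈ conditioning set.
{Neighborhood} contains no descendant of SchoolQuality and blocks every backdoor path.
{Neighborhood} is the unique smallest valid adjustment set.

{Neighborhood}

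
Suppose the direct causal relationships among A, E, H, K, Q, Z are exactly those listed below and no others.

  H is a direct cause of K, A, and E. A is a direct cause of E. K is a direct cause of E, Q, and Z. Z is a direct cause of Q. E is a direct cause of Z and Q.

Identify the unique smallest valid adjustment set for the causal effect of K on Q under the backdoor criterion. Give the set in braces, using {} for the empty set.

Variables eligible for adjustment (non-descendants of K, excluding K and Q): {A, H}.
Backdoor paths from K to Q:
  P1: K <- H -> A -> E -> Z -> Q
  P2: K <- H -> A -> E -> Q
  P3: K <- H -> E -> Z -> Q
  P4: K <- H -> E -> Q
The empty set is not sufficient: P1 (K <- H -> A -> E -> Z -> Q) has no collider blocking it and no conditioned non-collider, so it is open.
Try {H}:
  P1: blocked at fork node H ∈ conditioning set.
  P2: blocked at fork node H ∈ conditioning set.
  P3: blocked at fork node H ∈ conditioning set.
  P4: blocked at fork node H ∈ conditioning set.
{H} contains no descendant of K and blocks every backdoor path.
No other singleton works — e.g. {A} leaves P3 open — so {H} is the unique smallest valid adjustment set.

{H}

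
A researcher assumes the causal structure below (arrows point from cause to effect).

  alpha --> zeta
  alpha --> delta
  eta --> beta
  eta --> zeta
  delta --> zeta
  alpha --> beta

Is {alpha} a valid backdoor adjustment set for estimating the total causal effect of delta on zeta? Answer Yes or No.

Yes

Backdoor paths from delta to zeta (paths whose first edge points into delta):
  P1: delta <- alpha -> beta <- eta -> zeta
  P2: delta <- alpha -> zeta
Condition 1 (no descendant of delta in the set): holds — descendants of delta are {zeta}; none are in {alpha}.
Condition 2 (every backdoor path blocked by {alpha}):
  P1: blocked at fork node alpha ∈ conditioning set.
  P2: blocked at fork node alpha ∈ conditioning set.
{alpha} satisfies the backdoor criterion.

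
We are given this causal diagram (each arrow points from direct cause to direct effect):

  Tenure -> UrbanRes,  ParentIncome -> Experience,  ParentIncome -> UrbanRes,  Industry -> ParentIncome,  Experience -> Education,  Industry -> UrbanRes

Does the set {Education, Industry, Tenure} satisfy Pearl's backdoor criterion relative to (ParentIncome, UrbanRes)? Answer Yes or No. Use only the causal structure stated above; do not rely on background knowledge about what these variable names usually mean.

No

Backdoor paths from ParentIncome to UrbanRes (paths whose first edge points into ParentIncome):
  P1: ParentIncome <- Industry -> UrbanRes
Condition 1 (no descendant of ParentIncome in the set): FAILS — Education is a descendant of ParentIncome.
Condition 2 (every backdoor path blocked by {Education, Industry, Tenure}):
  P1: blocked at fork node Industry ∈ conditioning set.
{Education, Industry, Tenure} does not satisfy the backdoor criterion.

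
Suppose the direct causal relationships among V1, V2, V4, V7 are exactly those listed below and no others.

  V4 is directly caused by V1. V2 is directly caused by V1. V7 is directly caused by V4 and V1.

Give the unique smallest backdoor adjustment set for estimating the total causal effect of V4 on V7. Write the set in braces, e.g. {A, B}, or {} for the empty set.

{V1}

Variables eligible for adjustment (non-descendants of V4, excluding V4 and V7): {V1, V2}.
Backdoor paths from V4 to V7:
  P1: V4 <- V1 -> V7
The empty set is not sufficient: P1 (V4 <- V1 -> V7) has no collider blocking it and no conditioned non-collider, so it is open.
Try {V1}:
  P1: blocked at fork node V1 ∈ conditioning set.
{V1} contains no descendant of V4 and blocks every backdoor path.
No other singleton works — e.g. {V2} leaves P1 open — so {V1} is the unique smallest valid adjustment set.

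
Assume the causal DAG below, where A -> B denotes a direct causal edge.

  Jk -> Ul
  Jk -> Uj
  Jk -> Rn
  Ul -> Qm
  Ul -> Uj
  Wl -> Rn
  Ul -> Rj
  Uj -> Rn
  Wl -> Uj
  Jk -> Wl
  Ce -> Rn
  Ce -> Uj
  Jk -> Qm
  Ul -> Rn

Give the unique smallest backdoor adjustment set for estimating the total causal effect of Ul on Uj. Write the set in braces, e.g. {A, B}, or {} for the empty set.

Variables eligible for adjustment (non-descendants of Ul, excluding Ul and Uj): {Ce, Jk, Wl}.
Backdoor paths from Ul to Uj:
  P1: Ul <- Jk -> Wl -> Uj
  P2: Ul <- Jk -> Wl -> Rn <- Ce -> Uj
  P3: Ul <- Jk -> Wl -> Rn <- Uj
  P4: Ul <- Jk -> Uj
  P5: Ul <- Jk -> Rn <- Wl -> Uj
  P6: Ul <- Jk -> Rn <- Ce -> Uj
  P7: Ul <- Jk -> Rn <- Uj
The empty set is not sufficient: P1 (Ul <- Jk -> Wl -> Uj) has no collider blocking it and no conditioned non-collider, so it is open.
Try {Jk}:
  P1: blocked at fork node Jk ∈ conditioning set.
  P2: blocked at fork node Jk ∈ conditioning set.
  P3: blocked at fork node Jk ∈ conditioning set.
  P4: blocked at fork node Jk ∈ conditioning set.
  P5: blocked at fork node Jk ∈ conditioning set.
  P6: blocked at fork node Jk ∈ conditioning set.
  P7: blocked at fork node Jk ∈ conditioning set.
{Jk} contains no descendant of Ul and blocks every backdoor path.
No other singleton works — e.g. {Wl} leaves P4 open — so {Jk} is the unique smallest valid adjustment set.

{Jk}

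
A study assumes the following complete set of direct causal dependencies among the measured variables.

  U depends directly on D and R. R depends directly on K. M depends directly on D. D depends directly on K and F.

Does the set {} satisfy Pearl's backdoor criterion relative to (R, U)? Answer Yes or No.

No

Backdoor paths from R to U (paths whose first edge points into R):
  P1: R <- K -> D -> U
Condition 1 (no descendant of R in the set): holds — descendants of R are {U}; none are in {}.
Condition 2 (every backdoor path blocked by {}):
  P1: open — no interior node is in the conditioning set.
{} does not satisfy the backdoor criterion.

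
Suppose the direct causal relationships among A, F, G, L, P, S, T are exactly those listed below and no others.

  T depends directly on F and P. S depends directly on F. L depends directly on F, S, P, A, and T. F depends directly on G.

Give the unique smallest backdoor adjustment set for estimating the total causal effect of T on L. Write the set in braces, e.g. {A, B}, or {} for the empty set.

Variables eligible for adjustment (non-descendants of T, excluding T and L): {A, F, G, P, S}.
Backdoor paths from T to L:
  P1: T <- F -> S -> L
  P2: T <- F -> L
  P3: T <- P -> L
The empty set is not sufficient: P1 (T <- F -> S -> L) has no collider blocking it and no conditioned non-collider, so it is open.
Try {F, P}:
  P1: blocked at fork node F ∈ conditioning set.
  P2: blocked at fork node F ∈ conditioning set.
  P3: blocked at fork node P ∈ conditioning set.
{F, P} contains no descendant of T and blocks every backdoor path.
Every element of {F, P} is needed (dropping F leaves P1 open; dropping P leaves P3 open), so no proper subset is valid.
Among all size-2 subsets of the eligible variables, only {F, P} blocks every backdoor path, so it is the unique smallest valid adjustment set.

{F, P}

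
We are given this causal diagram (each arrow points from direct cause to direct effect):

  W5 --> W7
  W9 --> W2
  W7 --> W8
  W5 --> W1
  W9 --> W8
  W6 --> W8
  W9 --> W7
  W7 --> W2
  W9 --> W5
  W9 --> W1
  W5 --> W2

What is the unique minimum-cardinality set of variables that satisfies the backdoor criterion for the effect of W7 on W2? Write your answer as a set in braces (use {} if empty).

Variables eligible for adjustment (non-descendants of W7, excluding W7 and W2): {W1, W5, W6, W9}.
Backdoor paths from W7 to W2:
  P1: W7 <- W9 -> W5 -> W2
  P2: W7 <- W9 -> W1 <- W5 -> W2
  P3: W7 <- W9 -> W2
  P4: W7 <- W5 <- W9 -> W2
  P5: W7 <- W5 -> W1 <- W9 -> W2
  P6: W7 <- W5 -> W2
The empty set is not sufficient: P1 (W7 <- W9 -> W5 -> W2) has no collider blocking it and no conditioned non-collider, so it is open.
Try {W5, W9}:
  P1: blocked at fork node W9 ∈ conditioning set.
  P2: blocked at fork node W9 ∈ conditioning set.
  P3: blocked at fork node W9 ∈ conditioning set.
  P4: blocked at chain node W5 ∈ conditioning set.
  P5: blocked at fork node W5 ∈ conditioning set.
  P6: blocked at fork node W5 ∈ conditioning set.
{W5, W9} contains no descendant of W7 and blocks every backdoor path.
Every element of {W5, W9} is needed (dropping W5 leaves P6 open; dropping W9 leaves P3 open), so no proper subset is valid.
Among all size-2 subsets of the eligible variables, only {W5, W9} blocks every backdoor path, so it is the unique smallest valid adjustment set.

{W5, W9}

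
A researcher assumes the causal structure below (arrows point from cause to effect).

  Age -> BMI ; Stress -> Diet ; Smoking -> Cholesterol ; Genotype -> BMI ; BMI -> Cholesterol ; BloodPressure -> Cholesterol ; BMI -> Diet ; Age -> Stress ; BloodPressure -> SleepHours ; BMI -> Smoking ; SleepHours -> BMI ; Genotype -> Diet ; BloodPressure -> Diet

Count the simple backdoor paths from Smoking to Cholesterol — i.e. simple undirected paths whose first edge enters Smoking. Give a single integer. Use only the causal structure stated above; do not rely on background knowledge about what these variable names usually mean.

A backdoor path from Smoking to Cholesterol is any simple undirected path whose first edge points into Smoking (i.e. leaves Smoking via a parent).
Parents of Smoking: {BMI}.
Enumerating:
  P1: Smoking <- BMI <- Genotype -> Diet <- BloodPressure -> Cholesterol
  P2: Smoking <- BMI <- SleepHours <- BloodPressure -> Cholesterol
  P3: Smoking <- BMI <- Age -> Stress -> Diet <- BloodPressure -> Cholesterol
  P4: Smoking <- BMI -> Cholesterol
  P5: Smoking <- BMI -> Diet <- BloodPressure -> Cholesterol
That exhausts the simple backdoor paths. Count: 5.

5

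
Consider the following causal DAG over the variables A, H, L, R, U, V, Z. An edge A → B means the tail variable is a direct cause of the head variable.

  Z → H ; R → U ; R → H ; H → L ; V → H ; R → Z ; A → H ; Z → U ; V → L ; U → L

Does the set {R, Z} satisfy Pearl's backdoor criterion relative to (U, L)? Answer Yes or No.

Backdoor paths from U to L (paths whose first edge points into U):
  P1: U <- R -> Z -> H <- V -> L
  P2: U <- R -> Z -> H -> L
  P3: U <- R -> H <- V -> L
  P4: U <- R -> H -> L
  P5: U <- Z <- R -> H <- V -> L
  P6: U <- Z <- R -> H -> L
  P7: U <- Z -> H <- V -> L
  P8: U <- Z -> H -> L
Condition 1 (no descendant of U in the set): holds — descendants of U are {L}; none are in {R, Z}.
Condition 2 (every backdoor path blocked by {R, Z}):
  P1: blocked at fork node R ∈ conditioning set.
  P2: blocked at fork node R ∈ conditioning set.
  P3: blocked at fork node R ∈ conditioning set.
  P4: blocked at fork node R ∈ conditioning set.
  P5: blocked at chain node Z ∈ conditioning set.
  P6: blocked at chain node Z ∈ conditioning set.
  P7: blocked at fork node Z ∈ conditioning set.
  P8: blocked at fork node Z ∈ conditioning set.
{R, Z} satisfies the backdoor criterion.

Yes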